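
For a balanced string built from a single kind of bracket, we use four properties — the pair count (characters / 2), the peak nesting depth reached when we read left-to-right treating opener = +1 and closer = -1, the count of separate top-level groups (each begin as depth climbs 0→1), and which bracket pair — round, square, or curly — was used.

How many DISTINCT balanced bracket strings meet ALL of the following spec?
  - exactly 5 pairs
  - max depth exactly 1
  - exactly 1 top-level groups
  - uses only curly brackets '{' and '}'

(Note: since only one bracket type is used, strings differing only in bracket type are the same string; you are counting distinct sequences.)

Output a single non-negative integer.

Spec: pairs=5 depth=1 groups=1
Count(depth <= 1) = 0
Count(depth <= 0) = 0
Count(depth == 1) = 0 - 0 = 0

Answer: 0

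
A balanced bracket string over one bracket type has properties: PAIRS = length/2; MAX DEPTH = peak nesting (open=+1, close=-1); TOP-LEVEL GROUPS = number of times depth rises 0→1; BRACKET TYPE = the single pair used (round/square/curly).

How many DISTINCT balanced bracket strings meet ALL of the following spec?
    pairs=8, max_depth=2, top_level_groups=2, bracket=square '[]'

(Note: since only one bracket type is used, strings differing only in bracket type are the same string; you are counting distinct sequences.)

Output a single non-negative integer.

Spec: pairs=8 depth=2 groups=2
Count(depth <= 2) = 7
Count(depth <= 1) = 0
Count(depth == 2) = 7 - 0 = 7

Answer: 7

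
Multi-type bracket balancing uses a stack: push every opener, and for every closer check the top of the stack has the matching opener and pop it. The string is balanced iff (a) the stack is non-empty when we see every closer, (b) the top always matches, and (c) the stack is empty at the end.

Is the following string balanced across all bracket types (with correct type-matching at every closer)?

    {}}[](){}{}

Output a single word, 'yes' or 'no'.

pos 0: push '{'; stack = {
pos 1: '}' matches '{'; pop; stack = (empty)
pos 2: saw closer '}' but stack is empty → INVALID
Verdict: unmatched closer '}' at position 2 → no

Answer: no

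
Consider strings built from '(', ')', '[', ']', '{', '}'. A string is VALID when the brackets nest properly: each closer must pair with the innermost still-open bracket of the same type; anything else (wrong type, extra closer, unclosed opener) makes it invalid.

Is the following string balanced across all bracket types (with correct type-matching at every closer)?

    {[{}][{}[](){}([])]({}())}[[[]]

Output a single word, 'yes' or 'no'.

pos 0: push '{'; stack = {
pos 1: push '['; stack = {[
pos 2: push '{'; stack = {[{
pos 3: '}' matches '{'; pop; stack = {[
pos 4: ']' matches '['; pop; stack = {
pos 5: push '['; stack = {[
pos 6: push '{'; stack = {[{
pos 7: '}' matches '{'; pop; stack = {[
pos 8: push '['; stack = {[[
pos 9: ']' matches '['; pop; stack = {[
pos 10: push '('; stack = {[(
pos 11: ')' matches '('; pop; stack = {[
pos 12: push '{'; stack = {[{
pos 13: '}' matches '{'; pop; stack = {[
pos 14: push '('; stack = {[(
pos 15: push '['; stack = {[([
pos 16: ']' matches '['; pop; stack = {[(
pos 17: ')' matches '('; pop; stack = {[
pos 18: ']' matches '['; pop; stack = {
pos 19: push '('; stack = {(
pos 20: push '{'; stack = {({
pos 21: '}' matches '{'; pop; stack = {(
pos 22: push '('; stack = {((
pos 23: ')' matches '('; pop; stack = {(
pos 24: ')' matches '('; pop; stack = {
pos 25: '}' matches '{'; pop; stack = (empty)
pos 26: push '['; stack = [
pos 27: push '['; stack = [[
pos 28: push '['; stack = [[[
pos 29: ']' matches '['; pop; stack = [[
pos 30: ']' matches '['; pop; stack = [
end: stack still non-empty ([) → INVALID
Verdict: unclosed openers at end: [ → no

Answer: no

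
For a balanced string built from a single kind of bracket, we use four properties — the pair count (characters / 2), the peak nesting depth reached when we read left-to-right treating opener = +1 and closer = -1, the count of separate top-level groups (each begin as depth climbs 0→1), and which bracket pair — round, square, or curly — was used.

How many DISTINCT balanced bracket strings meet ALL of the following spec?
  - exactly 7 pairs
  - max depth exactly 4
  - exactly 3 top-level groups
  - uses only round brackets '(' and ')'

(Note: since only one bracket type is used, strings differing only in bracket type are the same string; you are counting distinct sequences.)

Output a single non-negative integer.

Spec: pairs=7 depth=4 groups=3
Count(depth <= 4) = 87
Count(depth <= 3) = 66
Count(depth == 4) = 87 - 66 = 21

Answer: 21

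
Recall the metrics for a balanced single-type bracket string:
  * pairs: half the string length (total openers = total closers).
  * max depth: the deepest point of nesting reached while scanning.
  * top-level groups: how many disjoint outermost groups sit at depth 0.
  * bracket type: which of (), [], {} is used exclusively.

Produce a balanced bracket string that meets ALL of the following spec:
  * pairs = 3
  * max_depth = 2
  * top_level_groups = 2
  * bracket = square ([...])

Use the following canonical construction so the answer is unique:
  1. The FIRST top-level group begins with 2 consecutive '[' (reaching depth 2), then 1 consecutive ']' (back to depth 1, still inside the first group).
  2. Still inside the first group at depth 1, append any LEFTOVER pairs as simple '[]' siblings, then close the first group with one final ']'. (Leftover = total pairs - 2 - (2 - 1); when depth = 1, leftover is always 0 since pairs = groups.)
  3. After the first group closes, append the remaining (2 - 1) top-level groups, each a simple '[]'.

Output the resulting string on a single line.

Answer: [[]][]

Derivation:
Spec: pairs=3 depth=2 groups=2
Leftover pairs = 3 - 2 - (2-1) = 0
First group: deep chain of depth 2 + 0 sibling pairs
Remaining 1 groups: simple '[]' each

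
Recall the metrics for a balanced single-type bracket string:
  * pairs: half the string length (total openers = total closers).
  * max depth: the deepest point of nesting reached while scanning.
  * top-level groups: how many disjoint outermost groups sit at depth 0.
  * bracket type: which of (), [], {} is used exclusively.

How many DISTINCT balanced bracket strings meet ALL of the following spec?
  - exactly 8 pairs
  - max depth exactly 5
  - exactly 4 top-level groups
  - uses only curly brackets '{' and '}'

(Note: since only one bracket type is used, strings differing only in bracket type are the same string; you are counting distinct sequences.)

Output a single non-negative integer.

Answer: 4

Derivation:
Spec: pairs=8 depth=5 groups=4
Count(depth <= 5) = 165
Count(depth <= 4) = 161
Count(depth == 5) = 165 - 161 = 4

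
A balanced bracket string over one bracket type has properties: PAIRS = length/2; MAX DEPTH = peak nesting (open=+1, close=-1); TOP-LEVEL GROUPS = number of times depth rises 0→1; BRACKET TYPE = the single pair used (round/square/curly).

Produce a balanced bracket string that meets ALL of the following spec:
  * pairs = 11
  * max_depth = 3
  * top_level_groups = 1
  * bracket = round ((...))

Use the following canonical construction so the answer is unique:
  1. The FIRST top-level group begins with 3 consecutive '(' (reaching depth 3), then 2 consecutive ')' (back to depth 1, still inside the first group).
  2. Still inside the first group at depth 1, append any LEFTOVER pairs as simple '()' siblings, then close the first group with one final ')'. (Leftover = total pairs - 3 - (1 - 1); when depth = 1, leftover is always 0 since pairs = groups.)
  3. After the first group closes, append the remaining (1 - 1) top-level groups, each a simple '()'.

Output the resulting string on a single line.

Answer: ((())()()()()()()()())

Derivation:
Spec: pairs=11 depth=3 groups=1
Leftover pairs = 11 - 3 - (1-1) = 8
First group: deep chain of depth 3 + 8 sibling pairs
Remaining 0 groups: simple '()' each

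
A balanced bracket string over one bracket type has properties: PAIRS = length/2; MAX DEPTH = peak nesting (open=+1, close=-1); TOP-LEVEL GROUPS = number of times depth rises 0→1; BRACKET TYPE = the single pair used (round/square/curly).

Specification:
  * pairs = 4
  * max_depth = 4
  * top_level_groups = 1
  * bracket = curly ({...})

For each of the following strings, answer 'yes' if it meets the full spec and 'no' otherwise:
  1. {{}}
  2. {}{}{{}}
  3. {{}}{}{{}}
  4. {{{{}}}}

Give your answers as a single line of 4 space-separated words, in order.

String 1 '{{}}': depth seq [1 2 1 0]
  -> pairs=2 depth=2 groups=1 -> no
String 2 '{}{}{{}}': depth seq [1 0 1 0 1 2 1 0]
  -> pairs=4 depth=2 groups=3 -> no
String 3 '{{}}{}{{}}': depth seq [1 2 1 0 1 0 1 2 1 0]
  -> pairs=5 depth=2 groups=3 -> no
String 4 '{{{{}}}}': depth seq [1 2 3 4 3 2 1 0]
  -> pairs=4 depth=4 groups=1 -> yes

Answer: no no no yes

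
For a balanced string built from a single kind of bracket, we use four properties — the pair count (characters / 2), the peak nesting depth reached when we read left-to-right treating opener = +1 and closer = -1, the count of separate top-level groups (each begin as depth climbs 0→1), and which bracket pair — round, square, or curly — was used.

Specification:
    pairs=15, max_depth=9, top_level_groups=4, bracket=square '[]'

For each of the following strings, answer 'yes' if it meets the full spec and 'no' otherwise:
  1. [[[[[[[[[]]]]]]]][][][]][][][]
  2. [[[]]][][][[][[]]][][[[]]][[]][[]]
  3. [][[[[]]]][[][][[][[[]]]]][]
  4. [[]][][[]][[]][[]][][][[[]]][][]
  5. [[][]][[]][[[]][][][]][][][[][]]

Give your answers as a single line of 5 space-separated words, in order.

Answer: yes no no no no

Derivation:
String 1 '[[[[[[[[[]]]]]]]][][][]][][][]': depth seq [1 2 3 4 5 6 7 8 9 8 7 6 5 4 3 2 1 2 1 2 1 2 1 0 1 0 1 0 1 0]
  -> pairs=15 depth=9 groups=4 -> yes
String 2 '[[[]]][][][[][[]]][][[[]]][[]][[]]': depth seq [1 2 3 2 1 0 1 0 1 0 1 2 1 2 3 2 1 0 1 0 1 2 3 2 1 0 1 2 1 0 1 2 1 0]
  -> pairs=17 depth=3 groups=8 -> no
String 3 '[][[[[]]]][[][][[][[[]]]]][]': depth seq [1 0 1 2 3 4 3 2 1 0 1 2 1 2 1 2 3 2 3 4 5 4 3 2 1 0 1 0]
  -> pairs=14 depth=5 groups=4 -> no
String 4 '[[]][][[]][[]][[]][][][[[]]][][]': depth seq [1 2 1 0 1 0 1 2 1 0 1 2 1 0 1 2 1 0 1 0 1 0 1 2 3 2 1 0 1 0 1 0]
  -> pairs=16 depth=3 groups=10 -> no
String 5 '[[][]][[]][[[]][][][]][][][[][]]': depth seq [1 2 1 2 1 0 1 2 1 0 1 2 3 2 1 2 1 2 1 2 1 0 1 0 1 0 1 2 1 2 1 0]
  -> pairs=16 depth=3 groups=6 -> no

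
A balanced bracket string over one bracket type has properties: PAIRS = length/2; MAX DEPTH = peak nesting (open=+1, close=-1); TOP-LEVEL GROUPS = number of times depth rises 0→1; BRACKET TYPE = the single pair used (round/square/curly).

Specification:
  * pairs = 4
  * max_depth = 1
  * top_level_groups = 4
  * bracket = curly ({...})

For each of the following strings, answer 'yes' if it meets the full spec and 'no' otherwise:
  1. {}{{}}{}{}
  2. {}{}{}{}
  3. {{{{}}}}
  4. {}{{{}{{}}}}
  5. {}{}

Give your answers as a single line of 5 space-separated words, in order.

Answer: no yes no no no

Derivation:
String 1 '{}{{}}{}{}': depth seq [1 0 1 2 1 0 1 0 1 0]
  -> pairs=5 depth=2 groups=4 -> no
String 2 '{}{}{}{}': depth seq [1 0 1 0 1 0 1 0]
  -> pairs=4 depth=1 groups=4 -> yes
String 3 '{{{{}}}}': depth seq [1 2 3 4 3 2 1 0]
  -> pairs=4 depth=4 groups=1 -> no
String 4 '{}{{{}{{}}}}': depth seq [1 0 1 2 3 2 3 4 3 2 1 0]
  -> pairs=6 depth=4 groups=2 -> no
String 5 '{}{}': depth seq [1 0 1 0]
  -> pairs=2 depth=1 groups=2 -> no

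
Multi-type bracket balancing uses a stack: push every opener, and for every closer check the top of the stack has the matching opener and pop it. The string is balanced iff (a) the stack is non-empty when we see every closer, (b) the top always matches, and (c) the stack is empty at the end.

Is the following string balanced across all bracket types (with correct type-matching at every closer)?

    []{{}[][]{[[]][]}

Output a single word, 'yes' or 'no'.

Answer: no

Derivation:
pos 0: push '['; stack = [
pos 1: ']' matches '['; pop; stack = (empty)
pos 2: push '{'; stack = {
pos 3: push '{'; stack = {{
pos 4: '}' matches '{'; pop; stack = {
pos 5: push '['; stack = {[
pos 6: ']' matches '['; pop; stack = {
pos 7: push '['; stack = {[
pos 8: ']' matches '['; pop; stack = {
pos 9: push '{'; stack = {{
pos 10: push '['; stack = {{[
pos 11: push '['; stack = {{[[
pos 12: ']' matches '['; pop; stack = {{[
pos 13: ']' matches '['; pop; stack = {{
pos 14: push '['; stack = {{[
pos 15: ']' matches '['; pop; stack = {{
pos 16: '}' matches '{'; pop; stack = {
end: stack still non-empty ({) → INVALID
Verdict: unclosed openers at end: { → no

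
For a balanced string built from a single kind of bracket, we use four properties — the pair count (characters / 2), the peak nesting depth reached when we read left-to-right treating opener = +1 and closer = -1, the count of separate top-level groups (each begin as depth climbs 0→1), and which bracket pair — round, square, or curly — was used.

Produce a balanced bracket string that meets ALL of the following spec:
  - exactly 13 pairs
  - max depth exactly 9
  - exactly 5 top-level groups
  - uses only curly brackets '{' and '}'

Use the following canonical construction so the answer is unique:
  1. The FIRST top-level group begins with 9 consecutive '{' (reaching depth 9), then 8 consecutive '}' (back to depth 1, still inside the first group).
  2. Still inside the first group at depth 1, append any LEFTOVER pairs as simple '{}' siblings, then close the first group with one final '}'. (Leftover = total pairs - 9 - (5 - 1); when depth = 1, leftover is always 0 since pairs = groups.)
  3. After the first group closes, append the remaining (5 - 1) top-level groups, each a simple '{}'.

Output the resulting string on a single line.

Answer: {{{{{{{{{}}}}}}}}}{}{}{}{}

Derivation:
Spec: pairs=13 depth=9 groups=5
Leftover pairs = 13 - 9 - (5-1) = 0
First group: deep chain of depth 9 + 0 sibling pairs
Remaining 4 groups: simple '{}' each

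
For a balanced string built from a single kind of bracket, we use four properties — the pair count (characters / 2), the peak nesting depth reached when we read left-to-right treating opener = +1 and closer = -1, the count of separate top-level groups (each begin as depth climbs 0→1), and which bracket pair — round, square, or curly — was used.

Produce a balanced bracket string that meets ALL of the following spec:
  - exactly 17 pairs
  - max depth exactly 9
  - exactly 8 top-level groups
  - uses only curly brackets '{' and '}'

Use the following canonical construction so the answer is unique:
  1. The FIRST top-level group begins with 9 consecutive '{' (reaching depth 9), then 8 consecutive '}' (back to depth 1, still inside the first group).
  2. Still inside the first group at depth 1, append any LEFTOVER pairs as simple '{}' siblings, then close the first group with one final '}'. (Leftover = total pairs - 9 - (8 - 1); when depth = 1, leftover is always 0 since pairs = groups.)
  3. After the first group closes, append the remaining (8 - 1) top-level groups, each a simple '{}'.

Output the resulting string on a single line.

Spec: pairs=17 depth=9 groups=8
Leftover pairs = 17 - 9 - (8-1) = 1
First group: deep chain of depth 9 + 1 sibling pairs
Remaining 7 groups: simple '{}' each

Answer: {{{{{{{{{}}}}}}}}{}}{}{}{}{}{}{}{}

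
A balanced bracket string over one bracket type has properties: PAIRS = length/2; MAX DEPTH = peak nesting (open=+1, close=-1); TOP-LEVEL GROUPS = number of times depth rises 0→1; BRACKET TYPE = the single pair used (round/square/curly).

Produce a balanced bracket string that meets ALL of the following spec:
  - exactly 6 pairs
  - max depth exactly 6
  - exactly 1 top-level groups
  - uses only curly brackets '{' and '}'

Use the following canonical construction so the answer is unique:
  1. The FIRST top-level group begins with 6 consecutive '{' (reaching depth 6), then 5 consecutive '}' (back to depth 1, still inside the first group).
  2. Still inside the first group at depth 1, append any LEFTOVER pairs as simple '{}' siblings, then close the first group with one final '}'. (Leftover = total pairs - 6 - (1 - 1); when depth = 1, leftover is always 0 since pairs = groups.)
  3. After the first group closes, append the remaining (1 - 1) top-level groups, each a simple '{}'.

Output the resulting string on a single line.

Spec: pairs=6 depth=6 groups=1
Leftover pairs = 6 - 6 - (1-1) = 0
First group: deep chain of depth 6 + 0 sibling pairs
Remaining 0 groups: simple '{}' each

Answer: {{{{{{}}}}}}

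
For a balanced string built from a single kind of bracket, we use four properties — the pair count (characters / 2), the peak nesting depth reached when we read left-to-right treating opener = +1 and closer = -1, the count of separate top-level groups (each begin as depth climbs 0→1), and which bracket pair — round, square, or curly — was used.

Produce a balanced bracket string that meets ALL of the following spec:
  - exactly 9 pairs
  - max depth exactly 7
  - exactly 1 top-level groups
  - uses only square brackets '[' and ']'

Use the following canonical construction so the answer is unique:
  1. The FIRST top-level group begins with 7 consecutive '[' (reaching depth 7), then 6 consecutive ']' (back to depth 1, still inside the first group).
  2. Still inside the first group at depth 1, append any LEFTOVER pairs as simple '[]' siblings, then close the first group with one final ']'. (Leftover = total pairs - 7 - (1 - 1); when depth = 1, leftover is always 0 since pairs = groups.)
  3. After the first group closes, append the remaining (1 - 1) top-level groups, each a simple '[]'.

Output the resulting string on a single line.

Answer: [[[[[[[]]]]]][][]]

Derivation:
Spec: pairs=9 depth=7 groups=1
Leftover pairs = 9 - 7 - (1-1) = 2
First group: deep chain of depth 7 + 2 sibling pairs
Remaining 0 groups: simple '[]' each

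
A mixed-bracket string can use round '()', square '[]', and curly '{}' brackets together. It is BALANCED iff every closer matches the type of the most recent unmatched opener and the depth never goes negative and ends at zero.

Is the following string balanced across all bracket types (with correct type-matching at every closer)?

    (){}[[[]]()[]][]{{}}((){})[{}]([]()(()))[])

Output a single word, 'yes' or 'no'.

pos 0: push '('; stack = (
pos 1: ')' matches '('; pop; stack = (empty)
pos 2: push '{'; stack = {
pos 3: '}' matches '{'; pop; stack = (empty)
pos 4: push '['; stack = [
pos 5: push '['; stack = [[
pos 6: push '['; stack = [[[
pos 7: ']' matches '['; pop; stack = [[
pos 8: ']' matches '['; pop; stack = [
pos 9: push '('; stack = [(
pos 10: ')' matches '('; pop; stack = [
pos 11: push '['; stack = [[
pos 12: ']' matches '['; pop; stack = [
pos 13: ']' matches '['; pop; stack = (empty)
pos 14: push '['; stack = [
pos 15: ']' matches '['; pop; stack = (empty)
pos 16: push '{'; stack = {
pos 17: push '{'; stack = {{
pos 18: '}' matches '{'; pop; stack = {
pos 19: '}' matches '{'; pop; stack = (empty)
pos 20: push '('; stack = (
pos 21: push '('; stack = ((
pos 22: ')' matches '('; pop; stack = (
pos 23: push '{'; stack = ({
pos 24: '}' matches '{'; pop; stack = (
pos 25: ')' matches '('; pop; stack = (empty)
pos 26: push '['; stack = [
pos 27: push '{'; stack = [{
pos 28: '}' matches '{'; pop; stack = [
pos 29: ']' matches '['; pop; stack = (empty)
pos 30: push '('; stack = (
pos 31: push '['; stack = ([
pos 32: ']' matches '['; pop; stack = (
pos 33: push '('; stack = ((
pos 34: ')' matches '('; pop; stack = (
pos 35: push '('; stack = ((
pos 36: push '('; stack = (((
pos 37: ')' matches '('; pop; stack = ((
pos 38: ')' matches '('; pop; stack = (
pos 39: ')' matches '('; pop; stack = (empty)
pos 40: push '['; stack = [
pos 41: ']' matches '['; pop; stack = (empty)
pos 42: saw closer ')' but stack is empty → INVALID
Verdict: unmatched closer ')' at position 42 → no

Answer: no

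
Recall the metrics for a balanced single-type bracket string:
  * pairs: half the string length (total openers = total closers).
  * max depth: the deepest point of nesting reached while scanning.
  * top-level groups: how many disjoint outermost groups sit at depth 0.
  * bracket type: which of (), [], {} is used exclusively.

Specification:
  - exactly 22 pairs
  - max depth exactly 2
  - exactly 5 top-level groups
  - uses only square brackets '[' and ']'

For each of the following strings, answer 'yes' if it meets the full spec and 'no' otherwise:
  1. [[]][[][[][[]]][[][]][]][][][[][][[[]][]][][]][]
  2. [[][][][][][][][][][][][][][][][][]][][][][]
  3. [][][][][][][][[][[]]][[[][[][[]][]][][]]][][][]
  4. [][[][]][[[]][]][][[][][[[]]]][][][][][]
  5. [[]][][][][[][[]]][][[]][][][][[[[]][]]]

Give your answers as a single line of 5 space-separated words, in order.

Answer: no yes no no no

Derivation:
String 1 '[[]][[][[][[]]][[][]][]][][][[][][[[]][]][][]][]': depth seq [1 2 1 0 1 2 1 2 3 2 3 4 3 2 1 2 3 2 3 2 1 2 1 0 1 0 1 0 1 2 1 2 1 2 3 4 3 2 3 2 1 2 1 2 1 0 1 0]
  -> pairs=24 depth=4 groups=6 -> no
String 2 '[[][][][][][][][][][][][][][][][][]][][][][]': depth seq [1 2 1 2 1 2 1 2 1 2 1 2 1 2 1 2 1 2 1 2 1 2 1 2 1 2 1 2 1 2 1 2 1 2 1 0 1 0 1 0 1 0 1 0]
  -> pairs=22 depth=2 groups=5 -> yes
String 3 '[][][][][][][][[][[]]][[[][[][[]][]][][]]][][][]': depth seq [1 0 1 0 1 0 1 0 1 0 1 0 1 0 1 2 1 2 3 2 1 0 1 2 3 2 3 4 3 4 5 4 3 4 3 2 3 2 3 2 1 0 1 0 1 0 1 0]
  -> pairs=24 depth=5 groups=12 -> no
String 4 '[][[][]][[[]][]][][[][][[[]]]][][][][][]': depth seq [1 0 1 2 1 2 1 0 1 2 3 2 1 2 1 0 1 0 1 2 1 2 1 2 3 4 3 2 1 0 1 0 1 0 1 0 1 0 1 0]
  -> pairs=20 depth=4 groups=10 -> no
String 5 '[[]][][][][[][[]]][][[]][][][][[[[]][]]]': depth seq [1 2 1 0 1 0 1 0 1 0 1 2 1 2 3 2 1 0 1 0 1 2 1 0 1 0 1 0 1 0 1 2 3 4 3 2 3 2 1 0]
  -> pairs=20 depth=4 groups=11 -> no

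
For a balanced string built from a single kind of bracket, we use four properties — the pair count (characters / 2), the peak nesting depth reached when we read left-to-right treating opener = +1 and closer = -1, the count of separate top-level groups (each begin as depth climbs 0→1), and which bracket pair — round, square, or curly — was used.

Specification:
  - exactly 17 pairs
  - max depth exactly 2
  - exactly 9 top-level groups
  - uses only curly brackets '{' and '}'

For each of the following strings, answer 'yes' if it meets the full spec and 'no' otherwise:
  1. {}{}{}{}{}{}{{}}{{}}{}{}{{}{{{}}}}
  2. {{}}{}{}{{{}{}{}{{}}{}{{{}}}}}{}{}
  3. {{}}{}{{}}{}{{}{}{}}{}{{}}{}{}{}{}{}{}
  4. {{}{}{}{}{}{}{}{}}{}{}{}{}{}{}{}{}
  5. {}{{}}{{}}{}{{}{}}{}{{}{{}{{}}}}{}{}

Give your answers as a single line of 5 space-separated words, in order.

String 1 '{}{}{}{}{}{}{{}}{{}}{}{}{{}{{{}}}}': depth seq [1 0 1 0 1 0 1 0 1 0 1 0 1 2 1 0 1 2 1 0 1 0 1 0 1 2 1 2 3 4 3 2 1 0]
  -> pairs=17 depth=4 groups=11 -> no
String 2 '{{}}{}{}{{{}{}{}{{}}{}{{{}}}}}{}{}': depth seq [1 2 1 0 1 0 1 0 1 2 3 2 3 2 3 2 3 4 3 2 3 2 3 4 5 4 3 2 1 0 1 0 1 0]
  -> pairs=17 depth=5 groups=6 -> no
String 3 '{{}}{}{{}}{}{{}{}{}}{}{{}}{}{}{}{}{}{}': depth seq [1 2 1 0 1 0 1 2 1 0 1 0 1 2 1 2 1 2 1 0 1 0 1 2 1 0 1 0 1 0 1 0 1 0 1 0 1 0]
  -> pairs=19 depth=2 groups=13 -> no
String 4 '{{}{}{}{}{}{}{}{}}{}{}{}{}{}{}{}{}': depth seq [1 2 1 2 1 2 1 2 1 2 1 2 1 2 1 2 1 0 1 0 1 0 1 0 1 0 1 0 1 0 1 0 1 0]
  -> pairs=17 depth=2 groups=9 -> yes
String 5 '{}{{}}{{}}{}{{}{}}{}{{}{{}{{}}}}{}{}': depth seq [1 0 1 2 1 0 1 2 1 0 1 0 1 2 1 2 1 0 1 0 1 2 1 2 3 2 3 4 3 2 1 0 1 0 1 0]
  -> pairs=18 depth=4 groups=9 -> no

Answer: no no no yes no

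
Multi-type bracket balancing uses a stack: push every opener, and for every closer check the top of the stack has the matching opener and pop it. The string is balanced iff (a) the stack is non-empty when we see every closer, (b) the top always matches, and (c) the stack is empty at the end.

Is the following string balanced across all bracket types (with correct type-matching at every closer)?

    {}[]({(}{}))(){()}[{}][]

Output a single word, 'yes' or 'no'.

Answer: no

Derivation:
pos 0: push '{'; stack = {
pos 1: '}' matches '{'; pop; stack = (empty)
pos 2: push '['; stack = [
pos 3: ']' matches '['; pop; stack = (empty)
pos 4: push '('; stack = (
pos 5: push '{'; stack = ({
pos 6: push '('; stack = ({(
pos 7: saw closer '}' but top of stack is '(' (expected ')') → INVALID
Verdict: type mismatch at position 7: '}' closes '(' → no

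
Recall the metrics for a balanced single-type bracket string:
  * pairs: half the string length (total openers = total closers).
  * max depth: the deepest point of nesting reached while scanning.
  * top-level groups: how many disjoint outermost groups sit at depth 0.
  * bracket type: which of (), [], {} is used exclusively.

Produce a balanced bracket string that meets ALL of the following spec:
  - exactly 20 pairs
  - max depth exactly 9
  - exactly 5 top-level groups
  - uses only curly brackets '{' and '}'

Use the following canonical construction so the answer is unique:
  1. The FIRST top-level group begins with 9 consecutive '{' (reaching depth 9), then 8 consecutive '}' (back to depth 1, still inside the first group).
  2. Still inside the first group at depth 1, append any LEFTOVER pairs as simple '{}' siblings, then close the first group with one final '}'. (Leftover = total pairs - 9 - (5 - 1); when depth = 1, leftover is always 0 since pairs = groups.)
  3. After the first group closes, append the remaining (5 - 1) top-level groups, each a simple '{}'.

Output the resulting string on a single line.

Spec: pairs=20 depth=9 groups=5
Leftover pairs = 20 - 9 - (5-1) = 7
First group: deep chain of depth 9 + 7 sibling pairs
Remaining 4 groups: simple '{}' each

Answer: {{{{{{{{{}}}}}}}}{}{}{}{}{}{}{}}{}{}{}{}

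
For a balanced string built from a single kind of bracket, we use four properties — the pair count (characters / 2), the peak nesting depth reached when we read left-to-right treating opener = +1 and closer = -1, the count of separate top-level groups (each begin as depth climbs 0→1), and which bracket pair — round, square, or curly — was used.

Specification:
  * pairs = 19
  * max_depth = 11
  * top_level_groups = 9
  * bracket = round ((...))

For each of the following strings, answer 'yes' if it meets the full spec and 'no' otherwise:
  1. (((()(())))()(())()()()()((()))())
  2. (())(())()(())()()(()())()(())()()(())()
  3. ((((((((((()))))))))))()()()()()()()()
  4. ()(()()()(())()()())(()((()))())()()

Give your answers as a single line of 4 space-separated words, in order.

String 1 '(((()(())))()(())()()()()((()))())': depth seq [1 2 3 4 3 4 5 4 3 2 1 2 1 2 3 2 1 2 1 2 1 2 1 2 1 2 3 4 3 2 1 2 1 0]
  -> pairs=17 depth=5 groups=1 -> no
String 2 '(())(())()(())()()(()())()(())()()(())()': depth seq [1 2 1 0 1 2 1 0 1 0 1 2 1 0 1 0 1 0 1 2 1 2 1 0 1 0 1 2 1 0 1 0 1 0 1 2 1 0 1 0]
  -> pairs=20 depth=2 groups=13 -> no
String 3 '((((((((((()))))))))))()()()()()()()()': depth seq [1 2 3 4 5 6 7 8 9 10 11 10 9 8 7 6 5 4 3 2 1 0 1 0 1 0 1 0 1 0 1 0 1 0 1 0 1 0]
  -> pairs=19 depth=11 groups=9 -> yes
String 4 '()(()()()(())()()())(()((()))())()()': depth seq [1 0 1 2 1 2 1 2 1 2 3 2 1 2 1 2 1 2 1 0 1 2 1 2 3 4 3 2 1 2 1 0 1 0 1 0]
  -> pairs=18 depth=4 groups=5 -> no

Answer: no no yes no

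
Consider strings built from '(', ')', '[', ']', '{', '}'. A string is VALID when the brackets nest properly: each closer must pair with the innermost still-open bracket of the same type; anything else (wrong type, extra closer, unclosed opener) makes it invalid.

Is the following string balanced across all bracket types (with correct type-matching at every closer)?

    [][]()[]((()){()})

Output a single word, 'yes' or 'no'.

Answer: yes

Derivation:
pos 0: push '['; stack = [
pos 1: ']' matches '['; pop; stack = (empty)
pos 2: push '['; stack = [
pos 3: ']' matches '['; pop; stack = (empty)
pos 4: push '('; stack = (
pos 5: ')' matches '('; pop; stack = (empty)
pos 6: push '['; stack = [
pos 7: ']' matches '['; pop; stack = (empty)
pos 8: push '('; stack = (
pos 9: push '('; stack = ((
pos 10: push '('; stack = (((
pos 11: ')' matches '('; pop; stack = ((
pos 12: ')' matches '('; pop; stack = (
pos 13: push '{'; stack = ({
pos 14: push '('; stack = ({(
pos 15: ')' matches '('; pop; stack = ({
pos 16: '}' matches '{'; pop; stack = (
pos 17: ')' matches '('; pop; stack = (empty)
end: stack empty → VALID
Verdict: properly nested → yes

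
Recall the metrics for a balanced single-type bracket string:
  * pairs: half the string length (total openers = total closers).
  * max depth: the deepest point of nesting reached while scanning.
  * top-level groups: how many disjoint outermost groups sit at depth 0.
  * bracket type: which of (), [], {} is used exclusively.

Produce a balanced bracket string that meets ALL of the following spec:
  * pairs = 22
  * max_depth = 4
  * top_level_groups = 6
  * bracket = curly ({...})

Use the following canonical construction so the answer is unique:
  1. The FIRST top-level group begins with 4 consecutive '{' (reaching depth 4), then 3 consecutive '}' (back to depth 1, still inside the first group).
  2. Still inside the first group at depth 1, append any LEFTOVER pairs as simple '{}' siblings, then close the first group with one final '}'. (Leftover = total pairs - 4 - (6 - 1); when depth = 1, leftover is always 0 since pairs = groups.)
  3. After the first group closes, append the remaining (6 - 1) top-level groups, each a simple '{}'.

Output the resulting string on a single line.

Spec: pairs=22 depth=4 groups=6
Leftover pairs = 22 - 4 - (6-1) = 13
First group: deep chain of depth 4 + 13 sibling pairs
Remaining 5 groups: simple '{}' each

Answer: {{{{}}}{}{}{}{}{}{}{}{}{}{}{}{}{}}{}{}{}{}{}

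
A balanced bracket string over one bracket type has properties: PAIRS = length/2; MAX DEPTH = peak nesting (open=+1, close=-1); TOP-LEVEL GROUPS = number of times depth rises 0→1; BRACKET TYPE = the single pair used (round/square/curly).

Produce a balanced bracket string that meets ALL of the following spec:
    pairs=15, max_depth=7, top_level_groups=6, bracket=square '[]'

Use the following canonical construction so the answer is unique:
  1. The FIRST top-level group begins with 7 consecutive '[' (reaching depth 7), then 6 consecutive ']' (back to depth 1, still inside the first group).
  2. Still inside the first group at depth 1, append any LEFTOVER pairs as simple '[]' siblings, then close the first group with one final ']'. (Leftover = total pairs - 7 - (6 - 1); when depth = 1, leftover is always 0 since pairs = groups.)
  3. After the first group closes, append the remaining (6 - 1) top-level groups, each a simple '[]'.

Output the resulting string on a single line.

Spec: pairs=15 depth=7 groups=6
Leftover pairs = 15 - 7 - (6-1) = 3
First group: deep chain of depth 7 + 3 sibling pairs
Remaining 5 groups: simple '[]' each

Answer: [[[[[[[]]]]]][][][]][][][][][]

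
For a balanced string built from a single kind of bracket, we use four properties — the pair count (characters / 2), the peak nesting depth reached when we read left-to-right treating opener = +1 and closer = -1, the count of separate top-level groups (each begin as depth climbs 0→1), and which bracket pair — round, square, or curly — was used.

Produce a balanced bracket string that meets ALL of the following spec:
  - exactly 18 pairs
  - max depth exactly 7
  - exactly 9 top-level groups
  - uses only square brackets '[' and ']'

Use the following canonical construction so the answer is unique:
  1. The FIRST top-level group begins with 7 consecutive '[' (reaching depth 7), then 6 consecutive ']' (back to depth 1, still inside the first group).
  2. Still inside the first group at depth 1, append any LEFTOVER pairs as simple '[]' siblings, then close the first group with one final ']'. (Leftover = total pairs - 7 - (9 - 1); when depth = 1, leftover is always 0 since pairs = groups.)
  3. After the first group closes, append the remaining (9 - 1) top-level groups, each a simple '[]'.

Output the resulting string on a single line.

Answer: [[[[[[[]]]]]][][][]][][][][][][][][]

Derivation:
Spec: pairs=18 depth=7 groups=9
Leftover pairs = 18 - 7 - (9-1) = 3
First group: deep chain of depth 7 + 3 sibling pairs
Remaining 8 groups: simple '[]' each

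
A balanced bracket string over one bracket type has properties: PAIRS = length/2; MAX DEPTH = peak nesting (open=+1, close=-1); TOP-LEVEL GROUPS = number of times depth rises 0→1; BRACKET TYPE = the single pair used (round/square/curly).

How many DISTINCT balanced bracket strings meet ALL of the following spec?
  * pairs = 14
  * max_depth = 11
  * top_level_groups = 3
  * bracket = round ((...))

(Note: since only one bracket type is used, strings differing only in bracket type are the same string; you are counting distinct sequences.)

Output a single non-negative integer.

Spec: pairs=14 depth=11 groups=3
Count(depth <= 11) = 534885
Count(depth <= 10) = 534822
Count(depth == 11) = 534885 - 534822 = 63

Answer: 63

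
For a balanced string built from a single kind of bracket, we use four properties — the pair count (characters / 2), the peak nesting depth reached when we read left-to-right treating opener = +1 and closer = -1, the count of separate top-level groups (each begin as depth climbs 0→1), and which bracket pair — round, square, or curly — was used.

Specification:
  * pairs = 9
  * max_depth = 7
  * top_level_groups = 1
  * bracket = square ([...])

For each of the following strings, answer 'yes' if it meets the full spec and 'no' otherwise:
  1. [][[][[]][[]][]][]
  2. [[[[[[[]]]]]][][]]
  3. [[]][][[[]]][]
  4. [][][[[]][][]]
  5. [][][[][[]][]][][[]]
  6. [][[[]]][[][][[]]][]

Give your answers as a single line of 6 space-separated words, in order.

Answer: no yes no no no no

Derivation:
String 1 '[][[][[]][[]][]][]': depth seq [1 0 1 2 1 2 3 2 1 2 3 2 1 2 1 0 1 0]
  -> pairs=9 depth=3 groups=3 -> no
String 2 '[[[[[[[]]]]]][][]]': depth seq [1 2 3 4 5 6 7 6 5 4 3 2 1 2 1 2 1 0]
  -> pairs=9 depth=7 groups=1 -> yes
String 3 '[[]][][[[]]][]': depth seq [1 2 1 0 1 0 1 2 3 2 1 0 1 0]
  -> pairs=7 depth=3 groups=4 -> no
String 4 '[][][[[]][][]]': depth seq [1 0 1 0 1 2 3 2 1 2 1 2 1 0]
  -> pairs=7 depth=3 groups=3 -> no
String 5 '[][][[][[]][]][][[]]': depth seq [1 0 1 0 1 2 1 2 3 2 1 2 1 0 1 0 1 2 1 0]
  -> pairs=10 depth=3 groups=5 -> no
String 6 '[][[[]]][[][][[]]][]': depth seq [1 0 1 2 3 2 1 0 1 2 1 2 1 2 3 2 1 0 1 0]
  -> pairs=10 depth=3 groups=4 -> no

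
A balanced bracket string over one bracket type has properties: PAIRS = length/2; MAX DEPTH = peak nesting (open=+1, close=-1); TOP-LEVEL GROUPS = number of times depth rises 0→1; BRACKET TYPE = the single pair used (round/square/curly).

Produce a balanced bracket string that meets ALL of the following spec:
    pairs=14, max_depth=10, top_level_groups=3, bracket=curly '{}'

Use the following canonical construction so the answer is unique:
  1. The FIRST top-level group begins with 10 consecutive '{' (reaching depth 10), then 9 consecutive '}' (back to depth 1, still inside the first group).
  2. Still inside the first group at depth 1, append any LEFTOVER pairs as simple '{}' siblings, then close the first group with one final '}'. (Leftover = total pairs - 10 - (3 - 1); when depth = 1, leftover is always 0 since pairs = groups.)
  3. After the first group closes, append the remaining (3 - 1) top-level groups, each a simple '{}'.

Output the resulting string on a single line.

Answer: {{{{{{{{{{}}}}}}}}}{}{}}{}{}

Derivation:
Spec: pairs=14 depth=10 groups=3
Leftover pairs = 14 - 10 - (3-1) = 2
First group: deep chain of depth 10 + 2 sibling pairs
Remaining 2 groups: simple '{}' each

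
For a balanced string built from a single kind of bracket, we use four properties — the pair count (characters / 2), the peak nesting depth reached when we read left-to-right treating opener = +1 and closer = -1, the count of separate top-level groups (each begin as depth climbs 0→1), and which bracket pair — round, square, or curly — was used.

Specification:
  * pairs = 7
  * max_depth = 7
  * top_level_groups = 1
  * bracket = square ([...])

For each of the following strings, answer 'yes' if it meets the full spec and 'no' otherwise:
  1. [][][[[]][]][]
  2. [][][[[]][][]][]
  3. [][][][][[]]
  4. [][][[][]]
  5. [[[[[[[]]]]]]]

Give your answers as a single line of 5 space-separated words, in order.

String 1 '[][][[[]][]][]': depth seq [1 0 1 0 1 2 3 2 1 2 1 0 1 0]
  -> pairs=7 depth=3 groups=4 -> no
String 2 '[][][[[]][][]][]': depth seq [1 0 1 0 1 2 3 2 1 2 1 2 1 0 1 0]
  -> pairs=8 depth=3 groups=4 -> no
String 3 '[][][][][[]]': depth seq [1 0 1 0 1 0 1 0 1 2 1 0]
  -> pairs=6 depth=2 groups=5 -> no
String 4 '[][][[][]]': depth seq [1 0 1 0 1 2 1 2 1 0]
  -> pairs=5 depth=2 groups=3 -> no
String 5 '[[[[[[[]]]]]]]': depth seq [1 2 3 4 5 6 7 6 5 4 3 2 1 0]
  -> pairs=7 depth=7 groups=1 -> yes

Answer: no no no no yes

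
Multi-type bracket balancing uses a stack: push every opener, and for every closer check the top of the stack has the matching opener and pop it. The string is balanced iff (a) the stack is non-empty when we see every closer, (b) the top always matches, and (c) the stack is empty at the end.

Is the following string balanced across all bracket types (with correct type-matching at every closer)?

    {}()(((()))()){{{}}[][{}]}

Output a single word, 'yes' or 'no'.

pos 0: push '{'; stack = {
pos 1: '}' matches '{'; pop; stack = (empty)
pos 2: push '('; stack = (
pos 3: ')' matches '('; pop; stack = (empty)
pos 4: push '('; stack = (
pos 5: push '('; stack = ((
pos 6: push '('; stack = (((
pos 7: push '('; stack = ((((
pos 8: ')' matches '('; pop; stack = (((
pos 9: ')' matches '('; pop; stack = ((
pos 10: ')' matches '('; pop; stack = (
pos 11: push '('; stack = ((
pos 12: ')' matches '('; pop; stack = (
pos 13: ')' matches '('; pop; stack = (empty)
pos 14: push '{'; stack = {
pos 15: push '{'; stack = {{
pos 16: push '{'; stack = {{{
pos 17: '}' matches '{'; pop; stack = {{
pos 18: '}' matches '{'; pop; stack = {
pos 19: push '['; stack = {[
pos 20: ']' matches '['; pop; stack = {
pos 21: push '['; stack = {[
pos 22: push '{'; stack = {[{
pos 23: '}' matches '{'; pop; stack = {[
pos 24: ']' matches '['; pop; stack = {
pos 25: '}' matches '{'; pop; stack = (empty)
end: stack empty → VALID
Verdict: properly nested → yes

Answer: yes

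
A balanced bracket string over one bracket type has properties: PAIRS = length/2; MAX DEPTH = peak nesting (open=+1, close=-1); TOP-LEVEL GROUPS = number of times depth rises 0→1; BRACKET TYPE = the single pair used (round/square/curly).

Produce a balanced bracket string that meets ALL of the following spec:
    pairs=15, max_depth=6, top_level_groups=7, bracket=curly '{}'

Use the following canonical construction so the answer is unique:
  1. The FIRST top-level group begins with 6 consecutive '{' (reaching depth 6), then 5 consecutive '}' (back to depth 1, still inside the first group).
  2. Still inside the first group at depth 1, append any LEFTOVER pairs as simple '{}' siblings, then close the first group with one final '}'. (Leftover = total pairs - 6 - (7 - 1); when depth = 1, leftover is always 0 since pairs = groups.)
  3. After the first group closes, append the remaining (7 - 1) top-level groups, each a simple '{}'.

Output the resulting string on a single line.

Spec: pairs=15 depth=6 groups=7
Leftover pairs = 15 - 6 - (7-1) = 3
First group: deep chain of depth 6 + 3 sibling pairs
Remaining 6 groups: simple '{}' each

Answer: {{{{{{}}}}}{}{}{}}{}{}{}{}{}{}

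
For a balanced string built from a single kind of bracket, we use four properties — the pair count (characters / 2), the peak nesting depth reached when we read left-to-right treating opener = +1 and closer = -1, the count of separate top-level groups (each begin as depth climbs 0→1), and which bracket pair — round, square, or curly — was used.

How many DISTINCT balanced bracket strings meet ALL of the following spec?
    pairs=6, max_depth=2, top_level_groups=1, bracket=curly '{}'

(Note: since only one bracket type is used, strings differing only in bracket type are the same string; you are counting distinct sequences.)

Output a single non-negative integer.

Answer: 1

Derivation:
Spec: pairs=6 depth=2 groups=1
Count(depth <= 2) = 1
Count(depth <= 1) = 0
Count(depth == 2) = 1 - 0 = 1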